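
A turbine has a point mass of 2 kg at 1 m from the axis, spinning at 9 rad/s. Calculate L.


Given: m = 2 kg, r = 1 m, omega = 9 rad/s
For a point mass: I = m*r^2
I = 2*1^2 = 2*1 = 2
L = I*omega = 2*9
L = 18 kg*m^2/s

18 kg*m^2/s


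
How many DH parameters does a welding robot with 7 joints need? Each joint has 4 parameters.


Given: 7 joints, 4 DH parameters per joint (d, theta, a, alpha)
Total DH parameters = number_of_joints * 4
Total = 7 * 4
Total = 28

28


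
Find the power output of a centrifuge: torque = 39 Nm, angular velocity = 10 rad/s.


Given: tau = 39 Nm, omega = 10 rad/s
Using P = tau * omega
P = 39 * 10
P = 390 W

390 W


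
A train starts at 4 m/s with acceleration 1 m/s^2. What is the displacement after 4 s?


Given: v0 = 4 m/s, a = 1 m/s^2, t = 4 s
Using s = v0*t + (1/2)*a*t^2
s = 4*4 + (1/2)*1*4^2
s = 16 + (1/2)*16
s = 16 + 8
s = 24

24 m


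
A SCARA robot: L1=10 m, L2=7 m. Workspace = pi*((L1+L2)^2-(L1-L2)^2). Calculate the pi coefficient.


Given: L1 = 10, L2 = 7
(L1+L2)^2 = (17)^2 = 289
(L1-L2)^2 = (3)^2 = 9
Difference = 289 - 9 = 280
This equals 4*L1*L2 = 4*10*7 = 280
Workspace area = 280*pi

280


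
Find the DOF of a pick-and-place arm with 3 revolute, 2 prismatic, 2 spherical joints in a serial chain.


Given: serial robot with 3 revolute, 2 prismatic, 2 spherical joints
DOF contribution per joint type: revolute=1, prismatic=1, spherical=3, fixed=0
DOF = 3*1 + 2*1 + 2*3
DOF = 11

11


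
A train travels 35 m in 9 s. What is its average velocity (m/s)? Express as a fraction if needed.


Given: distance d = 35 m, time t = 9 s
Using v = d / t
v = 35 / 9
v = 35/9 m/s

35/9 m/s


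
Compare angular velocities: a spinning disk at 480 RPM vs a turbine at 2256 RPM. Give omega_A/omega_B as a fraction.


Given: RPM_A = 480, RPM_B = 2256
omega = 2*pi*RPM/60, so omega_A/omega_B = RPM_A / RPM_B
omega_A/omega_B = 480 / 2256
omega_A/omega_B = 10/47

10/47


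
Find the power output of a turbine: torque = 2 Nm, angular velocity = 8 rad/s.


Given: tau = 2 Nm, omega = 8 rad/s
Using P = tau * omega
P = 2 * 8
P = 16 W

16 W


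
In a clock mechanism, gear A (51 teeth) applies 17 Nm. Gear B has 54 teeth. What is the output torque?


Given: N1 = 51, N2 = 54, T1 = 17 Nm
Using T2/T1 = N2/N1
T2 = T1 * N2 / N1
T2 = 17 * 54 / 51
T2 = 918 / 51
T2 = 18 Nm

18 Nm


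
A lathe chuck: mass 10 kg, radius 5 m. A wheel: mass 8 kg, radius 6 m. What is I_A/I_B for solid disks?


Given: M1=10 kg, R1=5 m, M2=8 kg, R2=6 m
For a disk: I = (1/2)*M*R^2, so I_A/I_B = (M1*R1^2)/(M2*R2^2)
M1*R1^2 = 10*25 = 250
M2*R2^2 = 8*36 = 288
I_A/I_B = 250/288 = 125/144

125/144


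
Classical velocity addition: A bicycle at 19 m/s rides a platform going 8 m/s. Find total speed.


Given: object velocity = 19 m/s, platform velocity = 8 m/s (same direction)
Using classical velocity addition: v_total = v_object + v_platform
v_total = 19 + 8
v_total = 27 m/s

27 m/s


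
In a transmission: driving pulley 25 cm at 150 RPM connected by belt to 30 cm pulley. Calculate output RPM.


Given: D1 = 25 cm, w1 = 150 RPM, D2 = 30 cm
Using D1*w1 = D2*w2
w2 = D1*w1 / D2
w2 = 25*150 / 30
w2 = 3750 / 30
w2 = 125 RPM

125 RPM


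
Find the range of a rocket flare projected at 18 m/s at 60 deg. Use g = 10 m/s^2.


Given: v0 = 18 m/s, theta = 60 deg, g = 10 m/s^2
sin(2*60) = sin(120) = sqrt(3)/2
Using R = v0^2 * sin(2*theta) / g
R = 18^2 * (sqrt(3)/2) / 10
R = 324 * sqrt(3) / 20
R = 81/5*sqrt(3) m

81/5*sqrt(3) m


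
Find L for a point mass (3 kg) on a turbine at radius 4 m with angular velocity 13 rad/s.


Given: m = 3 kg, r = 4 m, omega = 13 rad/s
For a point mass: I = m*r^2
I = 3*4^2 = 3*16 = 48
L = I*omega = 48*13
L = 624 kg*m^2/s

624 kg*m^2/s


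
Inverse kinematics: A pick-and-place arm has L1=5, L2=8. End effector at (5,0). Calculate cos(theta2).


Given: L1 = 5, L2 = 8, target (x, y) = (5, 0)
Using cos(theta2) = (x^2 + y^2 - L1^2 - L2^2) / (2*L1*L2)
x^2 + y^2 = 5^2 + 0 = 25
L1^2 + L2^2 = 25 + 64 = 89
Numerator = 25 - 89 = -64
Denominator = 2*5*8 = 80
cos(theta2) = -64/80 = -4/5

-4/5


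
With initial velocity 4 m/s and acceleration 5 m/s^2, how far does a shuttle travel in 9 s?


Given: v0 = 4 m/s, a = 5 m/s^2, t = 9 s
Using s = v0*t + (1/2)*a*t^2
s = 4*9 + (1/2)*5*9^2
s = 36 + (1/2)*405
s = 36 + 405/2
s = 477/2

477/2 m


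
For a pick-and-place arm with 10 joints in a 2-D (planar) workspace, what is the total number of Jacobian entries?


Given: task space dimension = 2, joints = 10
Jacobian is a 2 x 10 matrix
Total entries = rows * columns
Total = 2 * 10
Total = 20

20


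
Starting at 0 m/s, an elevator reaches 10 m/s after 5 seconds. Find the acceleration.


Given: initial velocity v0 = 0 m/s, final velocity v = 10 m/s, time t = 5 s
Using a = (v - v0) / t
a = (10 - 0) / 5
a = 10 / 5
a = 2 m/s^2

2 m/s^2


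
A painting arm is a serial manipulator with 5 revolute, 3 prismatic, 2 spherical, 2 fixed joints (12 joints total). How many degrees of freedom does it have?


Given: serial robot with 5 revolute, 3 prismatic, 2 spherical, 2 fixed joints
DOF contribution per joint type: revolute=1, prismatic=1, spherical=3, fixed=0
DOF = 5*1 + 3*1 + 2*3 + 2*0
DOF = 14

14


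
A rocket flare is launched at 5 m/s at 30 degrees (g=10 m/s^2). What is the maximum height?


Given: v0 = 5 m/s, theta = 30 deg, g = 10 m/s^2
sin^2(30) = 1/4
Using H = v0^2 * sin^2(theta) / (2*g)
H = 5^2 * 1/4 / (2*10)
H = 25 * 1/4 / 20
H = 25/4 / 20
H = 5/16 m

5/16 m


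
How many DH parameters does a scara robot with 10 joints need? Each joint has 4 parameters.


Given: 10 joints, 4 DH parameters per joint (d, theta, a, alpha)
Total DH parameters = number_of_joints * 4
Total = 10 * 4
Total = 40

40


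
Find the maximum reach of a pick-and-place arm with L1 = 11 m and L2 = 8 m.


Given: L1 = 11 m, L2 = 8 m
For a 2-link planar arm, max reach = L1 + L2 (fully extended)
Max reach = 11 + 8
Max reach = 19 m

19 m


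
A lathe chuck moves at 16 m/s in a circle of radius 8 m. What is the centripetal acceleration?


Given: v = 16 m/s, r = 8 m
Using a_c = v^2 / r
a_c = 16^2 / 8
a_c = 256 / 8
a_c = 32 m/s^2

32 m/s^2


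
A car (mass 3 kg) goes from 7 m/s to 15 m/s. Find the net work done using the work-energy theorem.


Given: m = 3 kg, v0 = 7 m/s, v = 15 m/s
Using W = (1/2)*m*(v^2 - v0^2)
v^2 = 15^2 = 225
v0^2 = 7^2 = 49
v^2 - v0^2 = 225 - 49 = 176
W = (1/2)*3*176 = 264 J

264 J


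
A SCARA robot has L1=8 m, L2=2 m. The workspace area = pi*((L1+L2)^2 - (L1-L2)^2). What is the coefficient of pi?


Given: L1 = 8, L2 = 2
(L1+L2)^2 = (10)^2 = 100
(L1-L2)^2 = (6)^2 = 36
Difference = 100 - 36 = 64
This equals 4*L1*L2 = 4*8*2 = 64
Workspace area = 64*pi

64


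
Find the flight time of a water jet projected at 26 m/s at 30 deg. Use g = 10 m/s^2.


Given: v0 = 26 m/s, theta = 30 deg, g = 10 m/s^2
sin(30) = 1/2
Using T = 2*v0*sin(theta) / g
T = 2*26*1/2 / 10
T = 26 / 10
T = 13/5 s

13/5 s


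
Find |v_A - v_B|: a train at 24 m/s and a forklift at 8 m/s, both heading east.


Given: v_A = 24 m/s east, v_B = 8 m/s east
Both move in the same direction; relative speed = |v_A - v_B|
|24 - 8| = |16|
= 16 m/s

16 m/s


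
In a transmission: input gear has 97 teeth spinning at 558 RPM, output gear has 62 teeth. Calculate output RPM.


Given: N1 = 97 teeth, w1 = 558 RPM, N2 = 62 teeth
Using N1*w1 = N2*w2
w2 = N1*w1 / N2
w2 = 97*558 / 62
w2 = 54126 / 62
w2 = 873 RPM

873 RPM


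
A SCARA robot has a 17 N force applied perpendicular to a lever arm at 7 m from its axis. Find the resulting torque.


Given: F = 17 N, r = 7 m, angle = 90 deg (perpendicular)
Using tau = F * r * sin(90)
sin(90) = 1
tau = 17 * 7 * 1
tau = 119 Nm

119 Nm


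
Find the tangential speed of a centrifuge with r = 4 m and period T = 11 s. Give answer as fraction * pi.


Given: radius r = 4 m, period T = 11 s
Using v = 2*pi*r / T
v = 2*pi*4 / 11
v = 8*pi / 11
v = 8/11*pi m/s

8/11*pi m/s


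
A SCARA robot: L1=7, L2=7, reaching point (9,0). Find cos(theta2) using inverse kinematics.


Given: L1 = 7, L2 = 7, target (x, y) = (9, 0)
Using cos(theta2) = (x^2 + y^2 - L1^2 - L2^2) / (2*L1*L2)
x^2 + y^2 = 9^2 + 0 = 81
L1^2 + L2^2 = 49 + 49 = 98
Numerator = 81 - 98 = -17
Denominator = 2*7*7 = 98
cos(theta2) = -17/98 = -17/98

-17/98


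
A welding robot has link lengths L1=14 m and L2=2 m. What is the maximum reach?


Given: L1 = 14 m, L2 = 2 m
For a 2-link planar arm, max reach = L1 + L2 (fully extended)
Max reach = 14 + 2
Max reach = 16 m

16 m


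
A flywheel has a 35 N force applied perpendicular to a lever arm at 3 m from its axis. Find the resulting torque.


Given: F = 35 N, r = 3 m, angle = 90 deg (perpendicular)
Using tau = F * r * sin(90)
sin(90) = 1
tau = 35 * 3 * 1
tau = 105 Nm

105 Nm


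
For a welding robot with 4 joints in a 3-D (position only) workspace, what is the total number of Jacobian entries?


Given: task space dimension = 3, joints = 4
Jacobian is a 3 x 4 matrix
Total entries = rows * columns
Total = 3 * 4
Total = 12

12


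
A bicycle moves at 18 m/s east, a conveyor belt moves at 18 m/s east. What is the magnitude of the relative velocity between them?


Given: v_A = 18 m/s east, v_B = 18 m/s east
Both move in the same direction; relative speed = |v_A - v_B|
|18 - 18| = |0|
= 0 m/s

0 m/s


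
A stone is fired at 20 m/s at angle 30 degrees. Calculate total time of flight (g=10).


Given: v0 = 20 m/s, theta = 30 deg, g = 10 m/s^2
sin(30) = 1/2
Using T = 2*v0*sin(theta) / g
T = 2*20*1/2 / 10
T = 20 / 10
T = 2 s

2 s


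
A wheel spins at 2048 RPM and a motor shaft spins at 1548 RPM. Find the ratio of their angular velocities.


Given: RPM_A = 2048, RPM_B = 1548
omega = 2*pi*RPM/60, so omega_A/omega_B = RPM_A / RPM_B
omega_A/omega_B = 2048 / 1548
omega_A/omega_B = 512/387

512/387


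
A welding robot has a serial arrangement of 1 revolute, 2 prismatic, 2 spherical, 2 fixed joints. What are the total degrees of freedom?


Given: serial robot with 1 revolute, 2 prismatic, 2 spherical, 2 fixed joints
DOF contribution per joint type: revolute=1, prismatic=1, spherical=3, fixed=0
DOF = 1*1 + 2*1 + 2*3 + 2*0
DOF = 9

9


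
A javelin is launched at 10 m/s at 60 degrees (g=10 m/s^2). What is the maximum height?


Given: v0 = 10 m/s, theta = 60 deg, g = 10 m/s^2
sin^2(60) = 3/4
Using H = v0^2 * sin^2(theta) / (2*g)
H = 10^2 * 3/4 / (2*10)
H = 100 * 3/4 / 20
H = 75 / 20
H = 15/4 m

15/4 m


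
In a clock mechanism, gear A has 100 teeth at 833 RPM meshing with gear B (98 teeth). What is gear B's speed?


Given: N1 = 100 teeth, w1 = 833 RPM, N2 = 98 teeth
Using N1*w1 = N2*w2
w2 = N1*w1 / N2
w2 = 100*833 / 98
w2 = 83300 / 98
w2 = 850 RPM

850 RPM


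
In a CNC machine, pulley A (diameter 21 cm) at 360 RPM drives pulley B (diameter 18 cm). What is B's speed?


Given: D1 = 21 cm, w1 = 360 RPM, D2 = 18 cm
Using D1*w1 = D2*w2
w2 = D1*w1 / D2
w2 = 21*360 / 18
w2 = 7560 / 18
w2 = 420 RPM

420 RPM


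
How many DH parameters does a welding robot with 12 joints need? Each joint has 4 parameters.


Given: 12 joints, 4 DH parameters per joint (d, theta, a, alpha)
Total DH parameters = number_of_joints * 4
Total = 12 * 4
Total = 48

48


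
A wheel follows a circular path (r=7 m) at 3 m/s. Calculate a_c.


Given: v = 3 m/s, r = 7 m
Using a_c = v^2 / r
a_c = 3^2 / 7
a_c = 9 / 7
a_c = 9/7 m/s^2

9/7 m/s^2


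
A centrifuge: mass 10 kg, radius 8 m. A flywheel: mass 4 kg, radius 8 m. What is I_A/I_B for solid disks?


Given: M1=10 kg, R1=8 m, M2=4 kg, R2=8 m
For a disk: I = (1/2)*M*R^2, so I_A/I_B = (M1*R1^2)/(M2*R2^2)
M1*R1^2 = 10*64 = 640
M2*R2^2 = 4*64 = 256
I_A/I_B = 640/256 = 5/2

5/2


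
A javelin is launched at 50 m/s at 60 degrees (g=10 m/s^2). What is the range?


Given: v0 = 50 m/s, theta = 60 deg, g = 10 m/s^2
sin(2*60) = sin(120) = sqrt(3)/2
Using R = v0^2 * sin(2*theta) / g
R = 50^2 * (sqrt(3)/2) / 10
R = 2500 * sqrt(3) / 20
R = 125*sqrt(3) m

125*sqrt(3) m


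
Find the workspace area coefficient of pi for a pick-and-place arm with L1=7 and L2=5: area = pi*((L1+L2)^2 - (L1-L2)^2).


Given: L1 = 7, L2 = 5
(L1+L2)^2 = (12)^2 = 144
(L1-L2)^2 = (2)^2 = 4
Difference = 144 - 4 = 140
This equals 4*L1*L2 = 4*7*5 = 140
Workspace area = 140*pi

140


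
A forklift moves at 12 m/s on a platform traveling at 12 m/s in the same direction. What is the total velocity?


Given: object velocity = 12 m/s, platform velocity = 12 m/s (same direction)
Using classical velocity addition: v_total = v_object + v_platform
v_total = 12 + 12
v_total = 24 m/s

24 m/s


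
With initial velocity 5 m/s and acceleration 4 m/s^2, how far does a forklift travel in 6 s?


Given: v0 = 5 m/s, a = 4 m/s^2, t = 6 s
Using s = v0*t + (1/2)*a*t^2
s = 5*6 + (1/2)*4*6^2
s = 30 + (1/2)*144
s = 30 + 72
s = 102

102 m


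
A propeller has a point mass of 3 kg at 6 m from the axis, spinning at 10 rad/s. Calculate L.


Given: m = 3 kg, r = 6 m, omega = 10 rad/s
For a point mass: I = m*r^2
I = 3*6^2 = 3*36 = 108
L = I*omega = 108*10
L = 1080 kg*m^2/s

1080 kg*m^2/s


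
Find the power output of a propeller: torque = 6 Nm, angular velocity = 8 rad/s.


Given: tau = 6 Nm, omega = 8 rad/s
Using P = tau * omega
P = 6 * 8
P = 48 W

48 W


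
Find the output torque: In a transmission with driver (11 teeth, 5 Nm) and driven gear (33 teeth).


Given: N1 = 11, N2 = 33, T1 = 5 Nm
Using T2/T1 = N2/N1
T2 = T1 * N2 / N1
T2 = 5 * 33 / 11
T2 = 165 / 11
T2 = 15 Nm

15 Nm


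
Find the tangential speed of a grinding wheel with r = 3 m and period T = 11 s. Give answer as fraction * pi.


Given: radius r = 3 m, period T = 11 s
Using v = 2*pi*r / T
v = 2*pi*3 / 11
v = 6*pi / 11
v = 6/11*pi m/s

6/11*pi m/s


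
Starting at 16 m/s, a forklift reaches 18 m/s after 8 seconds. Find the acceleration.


Given: initial velocity v0 = 16 m/s, final velocity v = 18 m/s, time t = 8 s
Using a = (v - v0) / t
a = (18 - 16) / 8
a = 2 / 8
a = 1/4 m/s^2

1/4 m/s^2


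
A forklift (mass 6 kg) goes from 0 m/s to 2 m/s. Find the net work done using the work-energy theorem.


Given: m = 6 kg, v0 = 0 m/s, v = 2 m/s
Using W = (1/2)*m*(v^2 - v0^2)
v^2 = 2^2 = 4
v0^2 = 0^2 = 0
v^2 - v0^2 = 4 - 0 = 4
W = (1/2)*6*4 = 12 J

12 J


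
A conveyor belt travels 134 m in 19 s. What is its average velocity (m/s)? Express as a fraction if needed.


Given: distance d = 134 m, time t = 19 s
Using v = d / t
v = 134 / 19
v = 134/19 m/s

134/19 m/s


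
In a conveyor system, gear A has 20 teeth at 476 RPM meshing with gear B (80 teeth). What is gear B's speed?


Given: N1 = 20 teeth, w1 = 476 RPM, N2 = 80 teeth
Using N1*w1 = N2*w2
w2 = N1*w1 / N2
w2 = 20*476 / 80
w2 = 9520 / 80
w2 = 119 RPM

119 RPM


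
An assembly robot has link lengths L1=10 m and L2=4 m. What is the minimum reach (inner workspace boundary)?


Given: L1 = 10 m, L2 = 4 m
For a 2-link planar arm, min reach = |L1 - L2| (second link folded back)
Min reach = |10 - 4|
Min reach = 6 m

6 m


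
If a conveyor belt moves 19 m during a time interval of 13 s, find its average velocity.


Given: distance d = 19 m, time t = 13 s
Using v = d / t
v = 19 / 13
v = 19/13 m/s

19/13 m/s


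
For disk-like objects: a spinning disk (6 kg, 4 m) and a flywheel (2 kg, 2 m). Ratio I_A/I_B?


Given: M1=6 kg, R1=4 m, M2=2 kg, R2=2 m
For a disk: I = (1/2)*M*R^2, so I_A/I_B = (M1*R1^2)/(M2*R2^2)
M1*R1^2 = 6*16 = 96
M2*R2^2 = 2*4 = 8
I_A/I_B = 96/8 = 12

12


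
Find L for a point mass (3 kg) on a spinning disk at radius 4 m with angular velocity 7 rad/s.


Given: m = 3 kg, r = 4 m, omega = 7 rad/s
For a point mass: I = m*r^2
I = 3*4^2 = 3*16 = 48
L = I*omega = 48*7
L = 336 kg*m^2/s

336 kg*m^2/s


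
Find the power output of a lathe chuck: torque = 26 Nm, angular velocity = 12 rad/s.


Given: tau = 26 Nm, omega = 12 rad/s
Using P = tau * omega
P = 26 * 12
P = 312 W

312 W


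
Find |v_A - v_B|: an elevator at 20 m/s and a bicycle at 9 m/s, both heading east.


Given: v_A = 20 m/s east, v_B = 9 m/s east
Both move in the same direction; relative speed = |v_A - v_B|
|20 - 9| = |11|
= 11 m/s

11 m/s


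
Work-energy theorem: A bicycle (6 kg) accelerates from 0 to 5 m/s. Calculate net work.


Given: m = 6 kg, v0 = 0 m/s, v = 5 m/s
Using W = (1/2)*m*(v^2 - v0^2)
v^2 = 5^2 = 25
v0^2 = 0^2 = 0
v^2 - v0^2 = 25 - 0 = 25
W = (1/2)*6*25 = 75 J

75 J


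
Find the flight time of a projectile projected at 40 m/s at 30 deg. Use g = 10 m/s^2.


Given: v0 = 40 m/s, theta = 30 deg, g = 10 m/s^2
sin(30) = 1/2
Using T = 2*v0*sin(theta) / g
T = 2*40*1/2 / 10
T = 40 / 10
T = 4 s

4 s


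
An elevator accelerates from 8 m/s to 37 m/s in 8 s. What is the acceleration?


Given: initial velocity v0 = 8 m/s, final velocity v = 37 m/s, time t = 8 s
Using a = (v - v0) / t
a = (37 - 8) / 8
a = 29 / 8
a = 29/8 m/s^2

29/8 m/s^2


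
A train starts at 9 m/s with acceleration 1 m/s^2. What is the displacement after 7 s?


Given: v0 = 9 m/s, a = 1 m/s^2, t = 7 s
Using s = v0*t + (1/2)*a*t^2
s = 9*7 + (1/2)*1*7^2
s = 63 + (1/2)*49
s = 63 + 49/2
s = 175/2

175/2 m


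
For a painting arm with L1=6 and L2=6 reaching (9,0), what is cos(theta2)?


Given: L1 = 6, L2 = 6, target (x, y) = (9, 0)
Using cos(theta2) = (x^2 + y^2 - L1^2 - L2^2) / (2*L1*L2)
x^2 + y^2 = 9^2 + 0 = 81
L1^2 + L2^2 = 36 + 36 = 72
Numerator = 81 - 72 = 9
Denominator = 2*6*6 = 72
cos(theta2) = 9/72 = 1/8

1/8


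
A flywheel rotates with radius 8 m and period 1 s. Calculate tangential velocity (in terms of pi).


Given: radius r = 8 m, period T = 1 s
Using v = 2*pi*r / T
v = 2*pi*8 / 1
v = 16*pi / 1
v = 16*pi m/s

16*pi m/s


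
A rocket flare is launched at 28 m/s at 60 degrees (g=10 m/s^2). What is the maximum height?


Given: v0 = 28 m/s, theta = 60 deg, g = 10 m/s^2
sin^2(60) = 3/4
Using H = v0^2 * sin^2(theta) / (2*g)
H = 28^2 * 3/4 / (2*10)
H = 784 * 3/4 / 20
H = 588 / 20
H = 147/5 m

147/5 m


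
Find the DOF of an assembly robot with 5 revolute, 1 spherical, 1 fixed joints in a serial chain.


Given: serial robot with 5 revolute, 1 spherical, 1 fixed joints
DOF contribution per joint type: revolute=1, prismatic=1, spherical=3, fixed=0
DOF = 5*1 + 1*3 + 1*0
DOF = 8

8


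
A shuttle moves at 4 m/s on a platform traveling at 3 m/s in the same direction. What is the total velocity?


Given: object velocity = 4 m/s, platform velocity = 3 m/s (same direction)
Using classical velocity addition: v_total = v_object + v_platform
v_total = 4 + 3
v_total = 7 m/s

7 m/s


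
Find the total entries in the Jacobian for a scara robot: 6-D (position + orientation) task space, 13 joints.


Given: task space dimension = 6, joints = 13
Jacobian is a 6 x 13 matrix
Total entries = rows * columns
Total = 6 * 13
Total = 78

78


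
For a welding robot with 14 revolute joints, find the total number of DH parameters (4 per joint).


Given: 14 joints, 4 DH parameters per joint (d, theta, a, alpha)
Total DH parameters = number_of_joints * 4
Total = 14 * 4
Total = 56

56


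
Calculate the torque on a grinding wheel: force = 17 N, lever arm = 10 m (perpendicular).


Given: F = 17 N, r = 10 m, angle = 90 deg (perpendicular)
Using tau = F * r * sin(90)
sin(90) = 1
tau = 17 * 10 * 1
tau = 170 Nm

170 Nm


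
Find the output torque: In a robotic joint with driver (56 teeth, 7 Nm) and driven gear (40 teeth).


Given: N1 = 56, N2 = 40, T1 = 7 Nm
Using T2/T1 = N2/N1
T2 = T1 * N2 / N1
T2 = 7 * 40 / 56
T2 = 280 / 56
T2 = 5 Nm

5 Nm


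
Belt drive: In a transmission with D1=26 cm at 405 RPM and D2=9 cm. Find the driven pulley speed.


Given: D1 = 26 cm, w1 = 405 RPM, D2 = 9 cm
Using D1*w1 = D2*w2
w2 = D1*w1 / D2
w2 = 26*405 / 9
w2 = 10530 / 9
w2 = 1170 RPM

1170 RPM


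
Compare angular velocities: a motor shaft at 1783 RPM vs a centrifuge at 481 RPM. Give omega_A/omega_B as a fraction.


Given: RPM_A = 1783, RPM_B = 481
omega = 2*pi*RPM/60, so omega_A/omega_B = RPM_A / RPM_B
omega_A/omega_B = 1783 / 481
omega_A/omega_B = 1783/481

1783/481


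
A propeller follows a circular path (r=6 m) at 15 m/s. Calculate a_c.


Given: v = 15 m/s, r = 6 m
Using a_c = v^2 / r
a_c = 15^2 / 6
a_c = 225 / 6
a_c = 75/2 m/s^2

75/2 m/s^2


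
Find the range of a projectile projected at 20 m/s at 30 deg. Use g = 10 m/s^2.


Given: v0 = 20 m/s, theta = 30 deg, g = 10 m/s^2
sin(2*30) = sin(60) = sqrt(3)/2
Using R = v0^2 * sin(2*theta) / g
R = 20^2 * (sqrt(3)/2) / 10
R = 400 * sqrt(3) / 20
R = 20*sqrt(3) m

20*sqrt(3) m


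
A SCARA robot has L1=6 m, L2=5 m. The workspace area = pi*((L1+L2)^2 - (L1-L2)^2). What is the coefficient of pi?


Given: L1 = 6, L2 = 5
(L1+L2)^2 = (11)^2 = 121
(L1-L2)^2 = (1)^2 = 1
Difference = 121 - 1 = 120
This equals 4*L1*L2 = 4*6*5 = 120
Workspace area = 120*pi

120


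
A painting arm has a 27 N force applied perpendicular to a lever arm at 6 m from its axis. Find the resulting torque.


Given: F = 27 N, r = 6 m, angle = 90 deg (perpendicular)
Using tau = F * r * sin(90)
sin(90) = 1
tau = 27 * 6 * 1
tau = 162 Nm

162 Nm


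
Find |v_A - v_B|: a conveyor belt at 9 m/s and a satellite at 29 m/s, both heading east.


Given: v_A = 9 m/s east, v_B = 29 m/s east
Both move in the same direction; relative speed = |v_A - v_B|
|9 - 29| = |-20|
= 20 m/s

20 m/s


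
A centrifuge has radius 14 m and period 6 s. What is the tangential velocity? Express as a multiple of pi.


Given: radius r = 14 m, period T = 6 s
Using v = 2*pi*r / T
v = 2*pi*14 / 6
v = 28*pi / 6
v = 14/3*pi m/s

14/3*pi m/s


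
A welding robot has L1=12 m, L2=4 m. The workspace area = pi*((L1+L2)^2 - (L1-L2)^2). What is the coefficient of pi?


Given: L1 = 12, L2 = 4
(L1+L2)^2 = (16)^2 = 256
(L1-L2)^2 = (8)^2 = 64
Difference = 256 - 64 = 192
This equals 4*L1*L2 = 4*12*4 = 192
Workspace area = 192*pi

192


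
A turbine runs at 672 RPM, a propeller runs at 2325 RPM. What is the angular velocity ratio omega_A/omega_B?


Given: RPM_A = 672, RPM_B = 2325
omega = 2*pi*RPM/60, so omega_A/omega_B = RPM_A / RPM_B
omega_A/omega_B = 672 / 2325
omega_A/omega_B = 224/775

224/775


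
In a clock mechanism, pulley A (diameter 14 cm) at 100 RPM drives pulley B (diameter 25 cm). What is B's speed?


Given: D1 = 14 cm, w1 = 100 RPM, D2 = 25 cm
Using D1*w1 = D2*w2
w2 = D1*w1 / D2
w2 = 14*100 / 25
w2 = 1400 / 25
w2 = 56 RPM

56 RPM


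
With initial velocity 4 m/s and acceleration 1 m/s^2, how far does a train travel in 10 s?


Given: v0 = 4 m/s, a = 1 m/s^2, t = 10 s
Using s = v0*t + (1/2)*a*t^2
s = 4*10 + (1/2)*1*10^2
s = 40 + (1/2)*100
s = 40 + 50
s = 90

90 m


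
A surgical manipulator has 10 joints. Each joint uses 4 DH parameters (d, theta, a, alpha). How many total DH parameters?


Given: 10 joints, 4 DH parameters per joint (d, theta, a, alpha)
Total DH parameters = number_of_joints * 4
Total = 10 * 4
Total = 40

40


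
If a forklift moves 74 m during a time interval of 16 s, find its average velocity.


Given: distance d = 74 m, time t = 16 s
Using v = d / t
v = 74 / 16
v = 37/8 m/s

37/8 m/s


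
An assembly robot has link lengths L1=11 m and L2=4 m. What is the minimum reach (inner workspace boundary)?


Given: L1 = 11 m, L2 = 4 m
For a 2-link planar arm, min reach = |L1 - L2| (second link folded back)
Min reach = |11 - 4|
Min reach = 7 m

7 m


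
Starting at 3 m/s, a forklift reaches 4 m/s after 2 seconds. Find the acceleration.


Given: initial velocity v0 = 3 m/s, final velocity v = 4 m/s, time t = 2 s
Using a = (v - v0) / t
a = (4 - 3) / 2
a = 1 / 2
a = 1/2 m/s^2

1/2 m/s^2


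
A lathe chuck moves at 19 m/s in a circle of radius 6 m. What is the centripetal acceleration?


Given: v = 19 m/s, r = 6 m
Using a_c = v^2 / r
a_c = 19^2 / 6
a_c = 361 / 6
a_c = 361/6 m/s^2

361/6 m/s^2


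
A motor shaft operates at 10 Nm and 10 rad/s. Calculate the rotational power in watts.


Given: tau = 10 Nm, omega = 10 rad/s
Using P = tau * omega
P = 10 * 10
P = 100 W

100 W


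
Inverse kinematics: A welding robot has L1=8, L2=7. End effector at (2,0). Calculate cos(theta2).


Given: L1 = 8, L2 = 7, target (x, y) = (2, 0)
Using cos(theta2) = (x^2 + y^2 - L1^2 - L2^2) / (2*L1*L2)
x^2 + y^2 = 2^2 + 0 = 4
L1^2 + L2^2 = 64 + 49 = 113
Numerator = 4 - 113 = -109
Denominator = 2*8*7 = 112
cos(theta2) = -109/112 = -109/112

-109/112


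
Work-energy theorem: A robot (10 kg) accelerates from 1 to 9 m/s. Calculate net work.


Given: m = 10 kg, v0 = 1 m/s, v = 9 m/s
Using W = (1/2)*m*(v^2 - v0^2)
v^2 = 9^2 = 81
v0^2 = 1^2 = 1
v^2 - v0^2 = 81 - 1 = 80
W = (1/2)*10*80 = 400 J

400 J


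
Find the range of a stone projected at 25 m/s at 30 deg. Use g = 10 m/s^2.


Given: v0 = 25 m/s, theta = 30 deg, g = 10 m/s^2
sin(2*30) = sin(60) = sqrt(3)/2
Using R = v0^2 * sin(2*theta) / g
R = 25^2 * (sqrt(3)/2) / 10
R = 625 * sqrt(3) / 20
R = 125/4*sqrt(3) m

125/4*sqrt(3) m


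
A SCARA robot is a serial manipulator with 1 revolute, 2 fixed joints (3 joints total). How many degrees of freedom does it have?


Given: serial robot with 1 revolute, 2 fixed joints
DOF contribution per joint type: revolute=1, prismatic=1, spherical=3, fixed=0
DOF = 1*1 + 2*0
DOF = 1

1


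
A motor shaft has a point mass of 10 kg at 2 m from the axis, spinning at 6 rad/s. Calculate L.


Given: m = 10 kg, r = 2 m, omega = 6 rad/s
For a point mass: I = m*r^2
I = 10*2^2 = 10*4 = 40
L = I*omega = 40*6
L = 240 kg*m^2/s

240 kg*m^2/s


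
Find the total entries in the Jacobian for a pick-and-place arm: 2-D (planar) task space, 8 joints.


Given: task space dimension = 2, joints = 8
Jacobian is a 2 x 8 matrix
Total entries = rows * columns
Total = 2 * 8
Total = 16

16


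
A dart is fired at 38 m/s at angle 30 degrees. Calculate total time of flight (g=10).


Given: v0 = 38 m/s, theta = 30 deg, g = 10 m/s^2
sin(30) = 1/2
Using T = 2*v0*sin(theta) / g
T = 2*38*1/2 / 10
T = 38 / 10
T = 19/5 s

19/5 s


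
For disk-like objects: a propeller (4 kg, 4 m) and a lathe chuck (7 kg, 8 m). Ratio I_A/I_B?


Given: M1=4 kg, R1=4 m, M2=7 kg, R2=8 m
For a disk: I = (1/2)*M*R^2, so I_A/I_B = (M1*R1^2)/(M2*R2^2)
M1*R1^2 = 4*16 = 64
M2*R2^2 = 7*64 = 448
I_A/I_B = 64/448 = 1/7

1/7


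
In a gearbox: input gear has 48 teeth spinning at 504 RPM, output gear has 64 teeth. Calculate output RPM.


Given: N1 = 48 teeth, w1 = 504 RPM, N2 = 64 teeth
Using N1*w1 = N2*w2
w2 = N1*w1 / N2
w2 = 48*504 / 64
w2 = 24192 / 64
w2 = 378 RPM

378 RPM


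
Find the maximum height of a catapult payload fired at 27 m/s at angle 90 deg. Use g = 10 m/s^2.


Given: v0 = 27 m/s, theta = 90 deg, g = 10 m/s^2
sin^2(90) = 1
Using H = v0^2 * sin^2(theta) / (2*g)
H = 27^2 * 1 / (2*10)
H = 729 * 1 / 20
H = 729 / 20
H = 729/20 m

729/20 m


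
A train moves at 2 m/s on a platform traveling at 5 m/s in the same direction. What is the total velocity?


Given: object velocity = 2 m/s, platform velocity = 5 m/s (same direction)
Using classical velocity addition: v_total = v_object + v_platform
v_total = 2 + 5
v_total = 7 m/s

7 m/s


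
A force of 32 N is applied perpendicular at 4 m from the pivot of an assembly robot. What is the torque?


Given: F = 32 N, r = 4 m, angle = 90 deg (perpendicular)
Using tau = F * r * sin(90)
sin(90) = 1
tau = 32 * 4 * 1
tau = 128 Nm

128 Nm


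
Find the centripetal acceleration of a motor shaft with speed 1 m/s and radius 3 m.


Given: v = 1 m/s, r = 3 m
Using a_c = v^2 / r
a_c = 1^2 / 3
a_c = 1 / 3
a_c = 1/3 m/s^2

1/3 m/s^2


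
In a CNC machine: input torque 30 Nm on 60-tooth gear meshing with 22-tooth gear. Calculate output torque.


Given: N1 = 60, N2 = 22, T1 = 30 Nm
Using T2/T1 = N2/N1
T2 = T1 * N2 / N1
T2 = 30 * 22 / 60
T2 = 660 / 60
T2 = 11 Nm

11 Nm


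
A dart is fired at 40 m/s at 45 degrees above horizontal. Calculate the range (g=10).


Given: v0 = 40 m/s, theta = 45 deg, g = 10 m/s^2
sin(2*45) = sin(90) = 1
Using R = v0^2 * sin(2*theta) / g
R = 40^2 * 1 / 10
R = 1600 / 10
R = 160 m

160 m


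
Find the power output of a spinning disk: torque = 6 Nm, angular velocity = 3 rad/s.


Given: tau = 6 Nm, omega = 3 rad/s
Using P = tau * omega
P = 6 * 3
P = 18 W

18 W


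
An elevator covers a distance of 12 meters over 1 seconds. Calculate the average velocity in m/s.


Given: distance d = 12 m, time t = 1 s
Using v = d / t
v = 12 / 1
v = 12 m/s

12 m/s


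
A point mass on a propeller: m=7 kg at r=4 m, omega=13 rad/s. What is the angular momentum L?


Given: m = 7 kg, r = 4 m, omega = 13 rad/s
For a point mass: I = m*r^2
I = 7*4^2 = 7*16 = 112
L = I*omega = 112*13
L = 1456 kg*m^2/s

1456 kg*m^2/s


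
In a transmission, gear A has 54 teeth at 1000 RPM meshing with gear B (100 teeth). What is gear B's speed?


Given: N1 = 54 teeth, w1 = 1000 RPM, N2 = 100 teeth
Using N1*w1 = N2*w2
w2 = N1*w1 / N2
w2 = 54*1000 / 100
w2 = 54000 / 100
w2 = 540 RPM

540 RPM


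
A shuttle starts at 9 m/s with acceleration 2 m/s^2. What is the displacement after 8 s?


Given: v0 = 9 m/s, a = 2 m/s^2, t = 8 s
Using s = v0*t + (1/2)*a*t^2
s = 9*8 + (1/2)*2*8^2
s = 72 + (1/2)*128
s = 72 + 64
s = 136

136 m


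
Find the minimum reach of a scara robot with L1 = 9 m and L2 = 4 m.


Given: L1 = 9 m, L2 = 4 m
For a 2-link planar arm, min reach = |L1 - L2| (second link folded back)
Min reach = |9 - 4|
Min reach = 5 m

5 m


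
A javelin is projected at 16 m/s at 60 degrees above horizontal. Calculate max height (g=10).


Given: v0 = 16 m/s, theta = 60 deg, g = 10 m/s^2
sin^2(60) = 3/4
Using H = v0^2 * sin^2(theta) / (2*g)
H = 16^2 * 3/4 / (2*10)
H = 256 * 3/4 / 20
H = 192 / 20
H = 48/5 m

48/5 m


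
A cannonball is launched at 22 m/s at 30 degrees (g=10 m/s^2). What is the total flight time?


Given: v0 = 22 m/s, theta = 30 deg, g = 10 m/s^2
sin(30) = 1/2
Using T = 2*v0*sin(theta) / g
T = 2*22*1/2 / 10
T = 22 / 10
T = 11/5 s

11/5 s


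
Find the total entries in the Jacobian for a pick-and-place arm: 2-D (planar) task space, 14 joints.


Given: task space dimension = 2, joints = 14
Jacobian is a 2 x 14 matrix
Total entries = rows * columns
Total = 2 * 14
Total = 28

28


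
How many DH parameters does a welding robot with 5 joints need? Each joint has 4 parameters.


Given: 5 joints, 4 DH parameters per joint (d, theta, a, alpha)
Total DH parameters = number_of_joints * 4
Total = 5 * 4
Total = 20

20


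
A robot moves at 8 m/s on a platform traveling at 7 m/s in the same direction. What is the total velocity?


Given: object velocity = 8 m/s, platform velocity = 7 m/s (same direction)
Using classical velocity addition: v_total = v_object + v_platform
v_total = 8 + 7
v_total = 15 m/s

15 m/s


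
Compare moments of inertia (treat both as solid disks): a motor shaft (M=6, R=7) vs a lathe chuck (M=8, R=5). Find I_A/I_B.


Given: M1=6 kg, R1=7 m, M2=8 kg, R2=5 m
For a disk: I = (1/2)*M*R^2, so I_A/I_B = (M1*R1^2)/(M2*R2^2)
M1*R1^2 = 6*49 = 294
M2*R2^2 = 8*25 = 200
I_A/I_B = 294/200 = 147/100

147/100


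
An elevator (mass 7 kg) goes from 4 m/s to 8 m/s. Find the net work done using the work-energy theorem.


Given: m = 7 kg, v0 = 4 m/s, v = 8 m/s
Using W = (1/2)*m*(v^2 - v0^2)
v^2 = 8^2 = 64
v0^2 = 4^2 = 16
v^2 - v0^2 = 64 - 16 = 48
W = (1/2)*7*48 = 168 J

168 J


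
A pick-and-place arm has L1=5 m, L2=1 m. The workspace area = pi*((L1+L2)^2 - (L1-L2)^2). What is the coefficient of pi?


Given: L1 = 5, L2 = 1
(L1+L2)^2 = (6)^2 = 36
(L1-L2)^2 = (4)^2 = 16
Difference = 36 - 16 = 20
This equals 4*L1*L2 = 4*5*1 = 20
Workspace area = 20*pi

20


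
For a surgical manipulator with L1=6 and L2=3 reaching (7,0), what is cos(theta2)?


Given: L1 = 6, L2 = 3, target (x, y) = (7, 0)
Using cos(theta2) = (x^2 + y^2 - L1^2 - L2^2) / (2*L1*L2)
x^2 + y^2 = 7^2 + 0 = 49
L1^2 + L2^2 = 36 + 9 = 45
Numerator = 49 - 45 = 4
Denominator = 2*6*3 = 36
cos(theta2) = 4/36 = 1/9

1/9


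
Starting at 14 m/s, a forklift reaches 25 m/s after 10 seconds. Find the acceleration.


Given: initial velocity v0 = 14 m/s, final velocity v = 25 m/s, time t = 10 s
Using a = (v - v0) / t
a = (25 - 14) / 10
a = 11 / 10
a = 11/10 m/s^2

11/10 m/s^2


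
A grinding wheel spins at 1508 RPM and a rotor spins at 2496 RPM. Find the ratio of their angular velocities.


Given: RPM_A = 1508, RPM_B = 2496
omega = 2*pi*RPM/60, so omega_A/omega_B = RPM_A / RPM_B
omega_A/omega_B = 1508 / 2496
omega_A/omega_B = 29/48

29/48


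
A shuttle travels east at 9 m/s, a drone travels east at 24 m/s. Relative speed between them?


Given: v_A = 9 m/s east, v_B = 24 m/s east
Both move in the same direction; relative speed = |v_A - v_B|
|9 - 24| = |-15|
= 15 m/s

15 m/s


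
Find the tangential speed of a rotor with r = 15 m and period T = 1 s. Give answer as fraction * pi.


Given: radius r = 15 m, period T = 1 s
Using v = 2*pi*r / T
v = 2*pi*15 / 1
v = 30*pi / 1
v = 30*pi m/s

30*pi m/s


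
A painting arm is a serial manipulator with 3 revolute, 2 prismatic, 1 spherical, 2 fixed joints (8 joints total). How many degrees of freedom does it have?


Given: serial robot with 3 revolute, 2 prismatic, 1 spherical, 2 fixed joints
DOF contribution per joint type: revolute=1, prismatic=1, spherical=3, fixed=0
DOF = 3*1 + 2*1 + 1*3 + 2*0
DOF = 8

8


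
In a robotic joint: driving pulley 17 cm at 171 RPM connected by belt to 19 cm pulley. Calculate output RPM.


Given: D1 = 17 cm, w1 = 171 RPM, D2 = 19 cm
Using D1*w1 = D2*w2
w2 = D1*w1 / D2
w2 = 17*171 / 19
w2 = 2907 / 19
w2 = 153 RPM

153 RPM


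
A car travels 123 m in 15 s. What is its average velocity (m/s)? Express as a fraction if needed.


Given: distance d = 123 m, time t = 15 s
Using v = d / t
v = 123 / 15
v = 41/5 m/s

41/5 m/s


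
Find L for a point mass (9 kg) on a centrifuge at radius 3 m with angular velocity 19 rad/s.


Given: m = 9 kg, r = 3 m, omega = 19 rad/s
For a point mass: I = m*r^2
I = 9*3^2 = 9*9 = 81
L = I*omega = 81*19
L = 1539 kg*m^2/s

1539 kg*m^2/s


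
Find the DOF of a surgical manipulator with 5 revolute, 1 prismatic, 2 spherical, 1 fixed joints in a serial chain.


Given: serial robot with 5 revolute, 1 prismatic, 2 spherical, 1 fixed joints
DOF contribution per joint type: revolute=1, prismatic=1, spherical=3, fixed=0
DOF = 5*1 + 1*1 + 2*3 + 1*0
DOF = 12

12


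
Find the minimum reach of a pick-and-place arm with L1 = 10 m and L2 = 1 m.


Given: L1 = 10 m, L2 = 1 m
For a 2-link planar arm, min reach = |L1 - L2| (second link folded back)
Min reach = |10 - 1|
Min reach = 9 m

9 m


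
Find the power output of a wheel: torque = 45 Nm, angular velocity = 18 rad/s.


Given: tau = 45 Nm, omega = 18 rad/s
Using P = tau * omega
P = 45 * 18
P = 810 W

810 W


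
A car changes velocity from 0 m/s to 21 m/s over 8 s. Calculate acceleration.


Given: initial velocity v0 = 0 m/s, final velocity v = 21 m/s, time t = 8 s
Using a = (v - v0) / t
a = (21 - 0) / 8
a = 21 / 8
a = 21/8 m/s^2

21/8 m/s^2


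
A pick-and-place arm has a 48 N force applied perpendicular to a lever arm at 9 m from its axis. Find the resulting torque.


Given: F = 48 N, r = 9 m, angle = 90 deg (perpendicular)
Using tau = F * r * sin(90)
sin(90) = 1
tau = 48 * 9 * 1
tau = 432 Nm

432 Nm


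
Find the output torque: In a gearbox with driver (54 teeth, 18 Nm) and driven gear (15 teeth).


Given: N1 = 54, N2 = 15, T1 = 18 Nm
Using T2/T1 = N2/N1
T2 = T1 * N2 / N1
T2 = 18 * 15 / 54
T2 = 270 / 54
T2 = 5 Nm

5 Nm


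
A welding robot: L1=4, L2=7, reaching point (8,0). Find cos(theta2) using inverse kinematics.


Given: L1 = 4, L2 = 7, target (x, y) = (8, 0)
Using cos(theta2) = (x^2 + y^2 - L1^2 - L2^2) / (2*L1*L2)
x^2 + y^2 = 8^2 + 0 = 64
L1^2 + L2^2 = 16 + 49 = 65
Numerator = 64 - 65 = -1
Denominator = 2*4*7 = 56
cos(theta2) = -1/56 = -1/56

-1/56


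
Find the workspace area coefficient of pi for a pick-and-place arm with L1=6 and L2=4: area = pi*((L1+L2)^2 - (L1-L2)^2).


Given: L1 = 6, L2 = 4
(L1+L2)^2 = (10)^2 = 100
(L1-L2)^2 = (2)^2 = 4
Difference = 100 - 4 = 96
This equals 4*L1*L2 = 4*6*4 = 96
Workspace area = 96*pi

96


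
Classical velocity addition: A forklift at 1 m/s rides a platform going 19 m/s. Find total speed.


Given: object velocity = 1 m/s, platform velocity = 19 m/s (same direction)
Using classical velocity addition: v_total = v_object + v_platform
v_total = 1 + 19
v_total = 20 m/s

20 m/s


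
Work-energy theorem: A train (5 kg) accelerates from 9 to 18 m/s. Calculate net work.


Given: m = 5 kg, v0 = 9 m/s, v = 18 m/s
Using W = (1/2)*m*(v^2 - v0^2)
v^2 = 18^2 = 324
v0^2 = 9^2 = 81
v^2 - v0^2 = 324 - 81 = 243
W = (1/2)*5*243 = 1215/2 J

1215/2 J


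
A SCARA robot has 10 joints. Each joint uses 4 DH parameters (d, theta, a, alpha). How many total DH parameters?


Given: 10 joints, 4 DH parameters per joint (d, theta, a, alpha)
Total DH parameters = number_of_joints * 4
Total = 10 * 4
Total = 40

40


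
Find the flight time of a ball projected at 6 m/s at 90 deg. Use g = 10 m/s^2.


Given: v0 = 6 m/s, theta = 90 deg, g = 10 m/s^2
sin(90) = 1
Using T = 2*v0*sin(theta) / g
T = 2*6*1 / 10
T = 12 / 10
T = 6/5 s

6/5 s


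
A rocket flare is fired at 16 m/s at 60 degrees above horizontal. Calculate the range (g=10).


Given: v0 = 16 m/s, theta = 60 deg, g = 10 m/s^2
sin(2*60) = sin(120) = sqrt(3)/2
Using R = v0^2 * sin(2*theta) / g
R = 16^2 * (sqrt(3)/2) / 10
R = 256 * sqrt(3) / 20
R = 64/5*sqrt(3) m

64/5*sqrt(3) m


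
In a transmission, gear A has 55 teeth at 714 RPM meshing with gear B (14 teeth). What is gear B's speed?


Given: N1 = 55 teeth, w1 = 714 RPM, N2 = 14 teeth
Using N1*w1 = N2*w2
w2 = N1*w1 / N2
w2 = 55*714 / 14
w2 = 39270 / 14
w2 = 2805 RPM

2805 RPM


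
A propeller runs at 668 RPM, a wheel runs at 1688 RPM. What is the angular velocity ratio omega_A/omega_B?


Given: RPM_A = 668, RPM_B = 1688
omega = 2*pi*RPM/60, so omega_A/omega_B = RPM_A / RPM_B
omega_A/omega_B = 668 / 1688
omega_A/omega_B = 167/422

167/422


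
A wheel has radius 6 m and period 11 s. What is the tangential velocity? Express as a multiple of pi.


Given: radius r = 6 m, period T = 11 s
Using v = 2*pi*r / T
v = 2*pi*6 / 11
v = 12*pi / 11
v = 12/11*pi m/s

12/11*pi m/s


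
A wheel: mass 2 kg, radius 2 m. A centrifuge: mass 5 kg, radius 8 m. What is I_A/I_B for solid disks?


Given: M1=2 kg, R1=2 m, M2=5 kg, R2=8 m
For a disk: I = (1/2)*M*R^2, so I_A/I_B = (M1*R1^2)/(M2*R2^2)
M1*R1^2 = 2*4 = 8
M2*R2^2 = 5*64 = 320
I_A/I_B = 8/320 = 1/40

1/40


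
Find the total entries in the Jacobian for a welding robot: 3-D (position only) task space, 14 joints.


Given: task space dimension = 3, joints = 14
Jacobian is a 3 x 14 matrix
Total entries = rows * columns
Total = 3 * 14
Total = 42

42


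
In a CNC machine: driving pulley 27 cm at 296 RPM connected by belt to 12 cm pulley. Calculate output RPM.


Given: D1 = 27 cm, w1 = 296 RPM, D2 = 12 cm
Using D1*w1 = D2*w2
w2 = D1*w1 / D2
w2 = 27*296 / 12
w2 = 7992 / 12
w2 = 666 RPM

666 RPM


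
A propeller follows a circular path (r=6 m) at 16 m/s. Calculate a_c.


Given: v = 16 m/s, r = 6 m
Using a_c = v^2 / r
a_c = 16^2 / 6
a_c = 256 / 6
a_c = 128/3 m/s^2

128/3 m/s^2


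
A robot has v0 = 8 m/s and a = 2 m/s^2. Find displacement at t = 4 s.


Given: v0 = 8 m/s, a = 2 m/s^2, t = 4 s
Using s = v0*t + (1/2)*a*t^2
s = 8*4 + (1/2)*2*4^2
s = 32 + (1/2)*32
s = 32 + 16
s = 48

48 m


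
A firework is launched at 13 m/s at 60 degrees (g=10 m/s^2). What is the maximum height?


Given: v0 = 13 m/s, theta = 60 deg, g = 10 m/s^2
sin^2(60) = 3/4
Using H = v0^2 * sin^2(theta) / (2*g)
H = 13^2 * 3/4 / (2*10)
H = 169 * 3/4 / 20
H = 507/4 / 20
H = 507/80 m

507/80 m


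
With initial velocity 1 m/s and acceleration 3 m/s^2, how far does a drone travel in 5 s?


Given: v0 = 1 m/s, a = 3 m/s^2, t = 5 s
Using s = v0*t + (1/2)*a*t^2
s = 1*5 + (1/2)*3*5^2
s = 5 + (1/2)*75
s = 5 + 75/2
s = 85/2

85/2 m
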